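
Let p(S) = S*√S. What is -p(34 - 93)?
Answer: 59*I*√59 ≈ 453.19*I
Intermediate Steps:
p(S) = S^(3/2)
-p(34 - 93) = -(34 - 93)^(3/2) = -(-59)^(3/2) = -(-59)*I*√59 = 59*I*√59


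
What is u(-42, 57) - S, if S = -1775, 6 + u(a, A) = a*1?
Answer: 1727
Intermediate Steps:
u(a, A) = -6 + a (u(a, A) = -6 + a*1 = -6 + a)
u(-42, 57) - S = (-6 - 42) - 1*(-1775) = -48 + 1775 = 1727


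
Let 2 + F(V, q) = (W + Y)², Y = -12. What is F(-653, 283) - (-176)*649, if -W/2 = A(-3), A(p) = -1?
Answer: 114322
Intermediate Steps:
W = 2 (W = -2*(-1) = 2)
F(V, q) = 98 (F(V, q) = -2 + (2 - 12)² = -2 + (-10)² = -2 + 100 = 98)
F(-653, 283) - (-176)*649 = 98 - (-176)*649 = 98 - 1*(-114224) = 98 + 114224 = 114322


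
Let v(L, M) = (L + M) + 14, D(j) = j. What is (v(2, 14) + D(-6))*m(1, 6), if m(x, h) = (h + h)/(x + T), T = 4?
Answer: 288/5 ≈ 57.600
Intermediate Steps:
m(x, h) = 2*h/(4 + x) (m(x, h) = (h + h)/(x + 4) = (2*h)/(4 + x) = 2*h/(4 + x))
v(L, M) = 14 + L + M
(v(2, 14) + D(-6))*m(1, 6) = ((14 + 2 + 14) - 6)*(2*6/(4 + 1)) = (30 - 6)*(2*6/5) = 24*(2*6*(⅕)) = 24*(12/5) = 288/5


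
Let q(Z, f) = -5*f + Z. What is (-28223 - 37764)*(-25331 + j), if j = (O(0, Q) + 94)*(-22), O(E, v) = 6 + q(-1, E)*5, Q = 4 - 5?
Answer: 1809429527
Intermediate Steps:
q(Z, f) = Z - 5*f
Q = -1
O(E, v) = 1 - 25*E (O(E, v) = 6 + (-1 - 5*E)*5 = 6 + (-5 - 25*E) = 1 - 25*E)
j = -2090 (j = ((1 - 25*0) + 94)*(-22) = ((1 + 0) + 94)*(-22) = (1 + 94)*(-22) = 95*(-22) = -2090)
(-28223 - 37764)*(-25331 + j) = (-28223 - 37764)*(-25331 - 2090) = -65987*(-27421) = 1809429527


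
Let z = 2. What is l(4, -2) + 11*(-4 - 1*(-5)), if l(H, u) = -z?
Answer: 9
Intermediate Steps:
l(H, u) = -2 (l(H, u) = -1*2 = -2)
l(4, -2) + 11*(-4 - 1*(-5)) = -2 + 11*(-4 - 1*(-5)) = -2 + 11*(-4 + 5) = -2 + 11*1 = -2 + 11 = 9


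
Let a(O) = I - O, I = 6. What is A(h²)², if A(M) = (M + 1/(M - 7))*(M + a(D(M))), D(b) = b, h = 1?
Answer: 25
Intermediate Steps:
a(O) = 6 - O
A(M) = 6*M + 6/(-7 + M) (A(M) = (M + 1/(M - 7))*(M + (6 - M)) = (M + 1/(-7 + M))*6 = 6*M + 6/(-7 + M))
A(h²)² = (6*(1 + (1²)² - 7*1²)/(-7 + 1²))² = (6*(1 + 1² - 7*1)/(-7 + 1))² = (6*(1 + 1 - 7)/(-6))² = (6*(-⅙)*(-5))² = 5² = 25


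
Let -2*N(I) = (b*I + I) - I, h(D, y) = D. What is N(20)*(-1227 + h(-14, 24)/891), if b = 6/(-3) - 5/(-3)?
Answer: -10932710/2673 ≈ -4090.1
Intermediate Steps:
b = -1/3 (b = 6*(-1/3) - 5*(-1/3) = -2 + 5/3 = -1/3 ≈ -0.33333)
N(I) = I/6 (N(I) = -((-I/3 + I) - I)/2 = -(2*I/3 - I)/2 = -(-1)*I/6 = I/6)
N(20)*(-1227 + h(-14, 24)/891) = ((1/6)*20)*(-1227 - 14/891) = 10*(-1227 - 14*1/891)/3 = 10*(-1227 - 14/891)/3 = (10/3)*(-1093271/891) = -10932710/2673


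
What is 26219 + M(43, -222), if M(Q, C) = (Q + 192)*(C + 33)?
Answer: -18196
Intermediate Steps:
M(Q, C) = (33 + C)*(192 + Q) (M(Q, C) = (192 + Q)*(33 + C) = (33 + C)*(192 + Q))
26219 + M(43, -222) = 26219 + (6336 + 33*43 + 192*(-222) - 222*43) = 26219 + (6336 + 1419 - 42624 - 9546) = 26219 - 44415 = -18196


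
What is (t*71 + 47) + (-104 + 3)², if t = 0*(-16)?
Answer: 10248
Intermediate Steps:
t = 0
(t*71 + 47) + (-104 + 3)² = (0*71 + 47) + (-104 + 3)² = (0 + 47) + (-101)² = 47 + 10201 = 10248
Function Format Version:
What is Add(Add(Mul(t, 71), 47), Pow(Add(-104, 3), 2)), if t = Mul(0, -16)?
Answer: 10248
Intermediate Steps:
t = 0
Add(Add(Mul(t, 71), 47), Pow(Add(-104, 3), 2)) = Add(Add(Mul(0, 71), 47), Pow(Add(-104, 3), 2)) = Add(Add(0, 47), Pow(-101, 2)) = Add(47, 10201) = 10248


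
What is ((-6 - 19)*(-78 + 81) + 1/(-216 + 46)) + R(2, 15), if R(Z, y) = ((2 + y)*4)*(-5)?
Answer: -70551/170 ≈ -415.01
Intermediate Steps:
R(Z, y) = -40 - 20*y (R(Z, y) = (8 + 4*y)*(-5) = -40 - 20*y)
((-6 - 19)*(-78 + 81) + 1/(-216 + 46)) + R(2, 15) = ((-6 - 19)*(-78 + 81) + 1/(-216 + 46)) + (-40 - 20*15) = (-25*3 + 1/(-170)) + (-40 - 300) = (-75 - 1/170) - 340 = -12751/170 - 340 = -70551/170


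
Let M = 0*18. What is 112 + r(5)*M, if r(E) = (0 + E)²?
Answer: 112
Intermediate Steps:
M = 0
r(E) = E²
112 + r(5)*M = 112 + 5²*0 = 112 + 25*0 = 112 + 0 = 112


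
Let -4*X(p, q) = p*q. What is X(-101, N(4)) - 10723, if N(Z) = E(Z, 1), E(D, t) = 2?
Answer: -21345/2 ≈ -10673.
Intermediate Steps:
N(Z) = 2
X(p, q) = -p*q/4
X(-101, N(4)) - 10723 = -1/4*(-101)*2 - 10723 = 101/2 - 10723 = -21345/2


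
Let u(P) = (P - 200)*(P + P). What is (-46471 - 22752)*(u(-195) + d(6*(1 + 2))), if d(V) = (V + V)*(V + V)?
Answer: -10753516158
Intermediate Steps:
u(P) = 2*P*(-200 + P) (u(P) = (-200 + P)*(2*P) = 2*P*(-200 + P))
d(V) = 4*V² (d(V) = (2*V)*(2*V) = 4*V²)
(-46471 - 22752)*(u(-195) + d(6*(1 + 2))) = (-46471 - 22752)*(2*(-195)*(-200 - 195) + 4*(6*(1 + 2))²) = -69223*(2*(-195)*(-395) + 4*(6*3)²) = -69223*(154050 + 4*18²) = -69223*(154050 + 4*324) = -69223*(154050 + 1296) = -69223*155346 = -10753516158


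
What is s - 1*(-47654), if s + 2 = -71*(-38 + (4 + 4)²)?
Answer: 45806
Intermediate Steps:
s = -1848 (s = -2 - 71*(-38 + (4 + 4)²) = -2 - 71*(-38 + 8²) = -2 - 71*(-38 + 64) = -2 - 71*26 = -2 - 1846 = -1848)
s - 1*(-47654) = -1848 - 1*(-47654) = -1848 + 47654 = 45806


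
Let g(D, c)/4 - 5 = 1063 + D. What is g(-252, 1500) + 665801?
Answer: 669065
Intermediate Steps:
g(D, c) = 4272 + 4*D (g(D, c) = 20 + 4*(1063 + D) = 20 + (4252 + 4*D) = 4272 + 4*D)
g(-252, 1500) + 665801 = (4272 + 4*(-252)) + 665801 = (4272 - 1008) + 665801 = 3264 + 665801 = 669065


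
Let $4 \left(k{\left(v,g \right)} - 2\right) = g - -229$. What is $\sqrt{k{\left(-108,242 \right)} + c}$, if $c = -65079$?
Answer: $\frac{i \sqrt{259837}}{2} \approx 254.87 i$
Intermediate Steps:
$k{\left(v,g \right)} = \frac{237}{4} + \frac{g}{4}$ ($k{\left(v,g \right)} = 2 + \frac{g - -229}{4} = 2 + \frac{g + 229}{4} = 2 + \frac{229 + g}{4} = 2 + \left(\frac{229}{4} + \frac{g}{4}\right) = \frac{237}{4} + \frac{g}{4}$)
$\sqrt{k{\left(-108,242 \right)} + c} = \sqrt{\left(\frac{237}{4} + \frac{1}{4} \cdot 242\right) - 65079} = \sqrt{\left(\frac{237}{4} + \frac{121}{2}\right) - 65079} = \sqrt{\frac{479}{4} - 65079} = \sqrt{- \frac{259837}{4}} = \frac{i \sqrt{259837}}{2}$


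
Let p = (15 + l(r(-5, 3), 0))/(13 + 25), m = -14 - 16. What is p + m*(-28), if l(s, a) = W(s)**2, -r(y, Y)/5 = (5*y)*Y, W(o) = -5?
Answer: 15980/19 ≈ 841.05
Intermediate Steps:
r(y, Y) = -25*Y*y (r(y, Y) = -5*5*y*Y = -25*Y*y)
m = -30
l(s, a) = 25 (l(s, a) = (-5)**2 = 25)
p = 20/19 (p = (15 + 25)/(13 + 25) = 40/38 = 40*(1/38) = 20/19 ≈ 1.0526)
p + m*(-28) = 20/19 - 30*(-28) = 20/19 + 840 = 15980/19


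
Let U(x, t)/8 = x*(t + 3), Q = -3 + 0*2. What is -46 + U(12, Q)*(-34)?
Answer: -46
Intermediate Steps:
Q = -3 (Q = -3 + 0 = -3)
U(x, t) = 8*x*(3 + t) (U(x, t) = 8*(x*(t + 3)) = 8*(x*(3 + t)) = 8*x*(3 + t))
-46 + U(12, Q)*(-34) = -46 + (8*12*(3 - 3))*(-34) = -46 + (8*12*0)*(-34) = -46 + 0*(-34) = -46 + 0 = -46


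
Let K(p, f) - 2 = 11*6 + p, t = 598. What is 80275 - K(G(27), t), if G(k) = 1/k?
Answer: 2165588/27 ≈ 80207.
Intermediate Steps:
K(p, f) = 68 + p (K(p, f) = 2 + (11*6 + p) = 2 + (66 + p) = 68 + p)
80275 - K(G(27), t) = 80275 - (68 + 1/27) = 80275 - 1*1837/27 = 80275 - 1837/27 = 2165588/27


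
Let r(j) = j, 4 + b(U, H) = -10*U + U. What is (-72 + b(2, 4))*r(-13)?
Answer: 1222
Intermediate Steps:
b(U, H) = -4 - 9*U (b(U, H) = -4 + (-10*U + U) = -4 - 9*U)
(-72 + b(2, 4))*r(-13) = (-72 + (-4 - 9*2))*(-13) = (-72 + (-4 - 18))*(-13) = (-72 - 22)*(-13) = -94*(-13) = 1222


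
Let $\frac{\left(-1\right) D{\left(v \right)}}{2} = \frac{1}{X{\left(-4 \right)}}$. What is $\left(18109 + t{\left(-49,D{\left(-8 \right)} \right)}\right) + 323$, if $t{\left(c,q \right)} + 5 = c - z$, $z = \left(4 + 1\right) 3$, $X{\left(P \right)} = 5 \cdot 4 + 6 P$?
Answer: $18363$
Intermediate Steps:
$X{\left(P \right)} = 20 + 6 P$
$D{\left(v \right)} = \frac{1}{2}$ ($D{\left(v \right)} = - \frac{2}{20 + 6 \left(-4\right)} = - \frac{2}{20 - 24} = - \frac{2}{-4} = \left(-2\right) \left(- \frac{1}{4}\right) = \frac{1}{2}$)
$z = 15$ ($z = 5 \cdot 3 = 15$)
$t{\left(c,q \right)} = -20 + c$ ($t{\left(c,q \right)} = -5 + \left(c - 15\right) = -5 + \left(-15 + c\right) = -20 + c$)
$\left(18109 + t{\left(-49,D{\left(-8 \right)} \right)}\right) + 323 = \left(18109 - 69\right) + 323 = 18040 + 323 = 18363$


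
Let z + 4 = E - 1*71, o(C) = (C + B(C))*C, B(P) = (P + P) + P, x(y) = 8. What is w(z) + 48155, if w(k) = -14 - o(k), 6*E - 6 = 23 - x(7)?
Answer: 27692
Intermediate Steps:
B(P) = 3*P (B(P) = 2*P + P = 3*P)
o(C) = 4*C² (o(C) = (C + 3*C)*C = (4*C)*C = 4*C²)
E = 7/2 (E = 1 + (23 - 1*8)/6 = 1 + (23 - 8)/6 = 1 + (⅙)*15 = 1 + 5/2 = 7/2 ≈ 3.5000)
z = -143/2 (z = -4 + (7/2 - 1*71) = -4 + (7/2 - 71) = -4 - 135/2 = -143/2 ≈ -71.500)
w(k) = -14 - 4*k²
w(z) + 48155 = (-14 - 4*(-143/2)²) + 48155 = (-14 - 4*20449/4) + 48155 = (-14 - 20449) + 48155 = -20463 + 48155 = 27692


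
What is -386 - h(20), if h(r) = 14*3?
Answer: -428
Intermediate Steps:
h(r) = 42
-386 - h(20) = -386 - 1*42 = -386 - 42 = -428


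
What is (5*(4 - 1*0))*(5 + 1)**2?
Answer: 720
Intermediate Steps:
(5*(4 - 1*0))*(5 + 1)**2 = (5*(4 + 0))*6**2 = (5*4)*36 = 20*36 = 720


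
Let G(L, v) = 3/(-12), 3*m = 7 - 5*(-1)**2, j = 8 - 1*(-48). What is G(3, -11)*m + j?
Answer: 335/6 ≈ 55.833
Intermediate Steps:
j = 56 (j = 8 + 48 = 56)
m = 2/3 (m = (7 - 5*(-1)**2)/3 = (7 - 5*1)/3 = (7 - 5)/3 = (1/3)*2 = 2/3 ≈ 0.66667)
G(L, v) = -1/4 (G(L, v) = 3*(-1/12) = -1/4)
G(3, -11)*m + j = -1/4*2/3 + 56 = -1/6 + 56 = 335/6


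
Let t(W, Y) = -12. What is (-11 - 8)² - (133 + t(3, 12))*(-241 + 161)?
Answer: 10041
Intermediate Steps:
(-11 - 8)² - (133 + t(3, 12))*(-241 + 161) = (-11 - 8)² - (133 - 12)*(-241 + 161) = (-19)² - 121*(-80) = 361 - 1*(-9680) = 361 + 9680 = 10041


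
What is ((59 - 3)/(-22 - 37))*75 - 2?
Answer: -4318/59 ≈ -73.186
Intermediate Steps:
((59 - 3)/(-22 - 37))*75 - 2 = (56/(-59))*75 - 2 = (56*(-1/59))*75 - 2 = -56/59*75 - 2 = -4200/59 - 2 = -4318/59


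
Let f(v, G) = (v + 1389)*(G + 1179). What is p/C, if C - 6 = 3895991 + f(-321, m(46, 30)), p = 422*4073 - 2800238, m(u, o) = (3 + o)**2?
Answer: -1081432/6318221 ≈ -0.17116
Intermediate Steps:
f(v, G) = (1179 + G)*(1389 + v) (f(v, G) = (1389 + v)*(1179 + G) = (1179 + G)*(1389 + v))
p = -1081432 (p = 1718806 - 2800238 = -1081432)
C = 6318221 (C = 6 + (3895991 + (1637631 + 1179*(-321) + 1389*(3 + 30)**2 + (3 + 30)**2*(-321))) = 6 + (3895991 + (1637631 - 378459 + 1389*33**2 + 33**2*(-321))) = 6 + (3895991 + (1637631 - 378459 + 1389*1089 + 1089*(-321))) = 6 + (3895991 + (1637631 - 378459 + 1512621 - 349569)) = 6 + (3895991 + 2422224) = 6 + 6318215 = 6318221)
p/C = -1081432/6318221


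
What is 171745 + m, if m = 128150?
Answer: 299895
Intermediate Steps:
171745 + m = 171745 + 128150 = 299895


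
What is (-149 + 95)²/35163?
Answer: 324/3907 ≈ 0.082928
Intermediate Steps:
(-149 + 95)²/35163 = (-54)²*(1/35163) = 2916*(1/35163) = 324/3907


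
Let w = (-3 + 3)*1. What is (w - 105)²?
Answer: 11025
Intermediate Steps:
w = 0 (w = 0*1 = 0)
(w - 105)² = (0 - 105)² = (-105)² = 11025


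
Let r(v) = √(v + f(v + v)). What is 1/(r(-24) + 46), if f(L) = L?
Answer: 23/1094 - 3*I*√2/1094 ≈ 0.021024 - 0.0038781*I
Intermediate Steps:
r(v) = √3*√v (r(v) = √(v + (v + v)) = √(v + 2*v) = √(3*v) = √3*√v)
1/(r(-24) + 46) = 1/(√3*√(-24) + 46) = 1/(√3*(2*I*√6) + 46) = 1/(6*I*√2 + 46) = 1/(46 + 6*I*√2)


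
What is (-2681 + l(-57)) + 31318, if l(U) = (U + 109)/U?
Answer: 1632257/57 ≈ 28636.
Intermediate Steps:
l(U) = (109 + U)/U
(-2681 + l(-57)) + 31318 = (-2681 + (109 - 57)/(-57)) + 31318 = (-2681 - 1/57*52) + 31318 = (-2681 - 52/57) + 31318 = -152869/57 + 31318 = 1632257/57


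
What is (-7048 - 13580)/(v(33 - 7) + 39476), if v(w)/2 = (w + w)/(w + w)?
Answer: -10314/19739 ≈ -0.52252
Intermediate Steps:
v(w) = 2 (v(w) = 2*((w + w)/(w + w)) = 2*((2*w)/((2*w))) = 2*((2*w)*(1/(2*w))) = 2*1 = 2)
(-7048 - 13580)/(v(33 - 7) + 39476) = (-7048 - 13580)/(2 + 39476) = -20628/39478 = -20628*1/39478 = -10314/19739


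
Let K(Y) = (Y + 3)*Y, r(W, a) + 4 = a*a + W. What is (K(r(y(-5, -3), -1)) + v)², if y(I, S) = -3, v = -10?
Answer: 64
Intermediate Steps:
r(W, a) = -4 + W + a² (r(W, a) = -4 + (a*a + W) = -4 + (a² + W) = -4 + (W + a²) = -4 + W + a²)
K(Y) = Y*(3 + Y) (K(Y) = (3 + Y)*Y = Y*(3 + Y))
(K(r(y(-5, -3), -1)) + v)² = ((-4 - 3 + (-1)²)*(3 + (-4 - 3 + (-1)²)) - 10)² = ((-4 - 3 + 1)*(3 + (-4 - 3 + 1)) - 10)² = (-6*(3 - 6) - 10)² = (-6*(-3) - 10)² = (18 - 10)² = 8² = 64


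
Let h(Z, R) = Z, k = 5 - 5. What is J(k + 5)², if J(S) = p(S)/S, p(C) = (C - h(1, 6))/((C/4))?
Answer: 256/625 ≈ 0.40960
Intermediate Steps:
k = 0
p(C) = 4*(-1 + C)/C (p(C) = (C - 1*1)/((C/4)) = (C - 1)/((C*(¼))) = (-1 + C)/((C/4)) = (-1 + C)*(4/C) = 4*(-1 + C)/C)
J(S) = (4 - 4/S)/S
J(k + 5)² = (4*(-1 + (0 + 5))/(0 + 5)²)² = (4*(-1 + 5)/5²)² = (4*(1/25)*4)² = (16/25)² = 256/625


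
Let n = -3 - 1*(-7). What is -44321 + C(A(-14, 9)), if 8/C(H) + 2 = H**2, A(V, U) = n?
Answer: -310243/7 ≈ -44320.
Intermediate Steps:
n = 4 (n = -3 + 7 = 4)
A(V, U) = 4
C(H) = 8/(-2 + H**2)
-44321 + C(A(-14, 9)) = -44321 + 8/(-2 + 4**2) = -44321 + 8/(-2 + 16) = -44321 + 8/14 = -44321 + 8*(1/14) = -44321 + 4/7 = -310243/7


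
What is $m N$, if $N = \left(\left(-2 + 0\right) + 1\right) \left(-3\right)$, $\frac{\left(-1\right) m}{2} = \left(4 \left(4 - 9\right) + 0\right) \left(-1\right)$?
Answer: $-120$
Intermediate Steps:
$m = -40$ ($m = - 2 \left(4 \left(4 - 9\right) + 0\right) \left(-1\right) = - 2 \left(4 \left(-5\right) + 0\right) \left(-1\right) = - 2 \left(-20 + 0\right) \left(-1\right) = - 2 \left(\left(-20\right) \left(-1\right)\right) = \left(-2\right) 20 = -40$)
$N = 3$ ($N = \left(-2 + 1\right) \left(-3\right) = \left(-1\right) \left(-3\right) = 3$)
$m N = \left(-40\right) 3 = -120$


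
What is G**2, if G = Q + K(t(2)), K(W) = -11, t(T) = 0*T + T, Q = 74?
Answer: 3969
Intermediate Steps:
t(T) = T (t(T) = 0 + T = T)
G = 63 (G = 74 - 11 = 63)
G**2 = 63**2 = 3969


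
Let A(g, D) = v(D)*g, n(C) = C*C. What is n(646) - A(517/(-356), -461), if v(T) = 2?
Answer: 74282765/178 ≈ 4.1732e+5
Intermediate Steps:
n(C) = C²
A(g, D) = 2*g
n(646) - A(517/(-356), -461) = 646² - 2*517/(-356) = 417316 - 2*517*(-1/356) = 417316 - 2*(-517)/356 = 417316 - 1*(-517/178) = 417316 + 517/178 = 74282765/178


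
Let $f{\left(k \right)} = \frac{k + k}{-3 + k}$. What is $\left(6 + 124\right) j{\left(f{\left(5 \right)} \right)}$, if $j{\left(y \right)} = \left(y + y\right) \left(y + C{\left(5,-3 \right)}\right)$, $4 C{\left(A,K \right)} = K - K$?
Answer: $6500$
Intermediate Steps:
$C{\left(A,K \right)} = 0$ ($C{\left(A,K \right)} = \frac{K - K}{4} = \frac{1}{4} \cdot 0 = 0$)
$f{\left(k \right)} = \frac{2 k}{-3 + k}$
$j{\left(y \right)} = 2 y^{2}$ ($j{\left(y \right)} = \left(y + y\right) \left(y + 0\right) = 2 y y = 2 y^{2}$)
$\left(6 + 124\right) j{\left(f{\left(5 \right)} \right)} = \left(6 + 124\right) 2 \left(2 \cdot 5 \frac{1}{-3 + 5}\right)^{2} = 130 \cdot 2 \left(2 \cdot 5 \cdot \frac{1}{2}\right)^{2} = 130 \cdot 2 \cdot 5^{2} = 130 \cdot 2 \cdot 25 = 130 \cdot 50 = 6500$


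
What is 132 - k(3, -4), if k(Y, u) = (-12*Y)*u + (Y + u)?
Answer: -11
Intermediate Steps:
k(Y, u) = Y + u - 12*Y*u (k(Y, u) = -12*Y*u + (Y + u) = Y + u - 12*Y*u)
132 - k(3, -4) = 132 - (3 - 4 - 12*3*(-4)) = 132 - (3 - 4 + 144) = 132 - 1*143 = 132 - 143 = -11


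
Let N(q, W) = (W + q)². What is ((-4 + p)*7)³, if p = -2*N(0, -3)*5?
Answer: -284890312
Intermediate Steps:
p = -90 (p = -2*(-3 + 0)²*5 = -2*(-3)²*5 = -2*9*5 = -18*5 = -90)
((-4 + p)*7)³ = ((-4 - 90)*7)³ = (-94*7)³ = (-658)³ = -284890312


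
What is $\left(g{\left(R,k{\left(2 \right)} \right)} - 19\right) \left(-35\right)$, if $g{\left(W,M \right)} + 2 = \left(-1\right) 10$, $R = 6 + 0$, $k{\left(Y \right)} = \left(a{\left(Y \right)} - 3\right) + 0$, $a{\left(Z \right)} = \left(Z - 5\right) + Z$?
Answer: $1085$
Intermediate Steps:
$a{\left(Z \right)} = -5 + 2 Z$ ($a{\left(Z \right)} = \left(-5 + Z\right) + Z = -5 + 2 Z$)
$k{\left(Y \right)} = -8 + 2 Y$ ($k{\left(Y \right)} = \left(\left(-5 + 2 Y\right) - 3\right) + 0 = \left(-8 + 2 Y\right) + 0 = -8 + 2 Y$)
$R = 6$
$g{\left(W,M \right)} = -12$ ($g{\left(W,M \right)} = -2 - 10 = -12$)
$\left(g{\left(R,k{\left(2 \right)} \right)} - 19\right) \left(-35\right) = \left(-12 - 19\right) \left(-35\right) = \left(-31\right) \left(-35\right) = 1085$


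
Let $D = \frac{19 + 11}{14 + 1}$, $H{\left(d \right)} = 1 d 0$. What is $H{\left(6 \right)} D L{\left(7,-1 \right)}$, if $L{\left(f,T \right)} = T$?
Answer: $0$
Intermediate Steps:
$H{\left(d \right)} = 0$ ($H{\left(d \right)} = d 0 = 0$)
$D = 2$ ($D = \frac{30}{15} = 30 \cdot \frac{1}{15} = 2$)
$H{\left(6 \right)} D L{\left(7,-1 \right)} = 0 \cdot 2 \left(-1\right) = 0 \left(-1\right) = 0$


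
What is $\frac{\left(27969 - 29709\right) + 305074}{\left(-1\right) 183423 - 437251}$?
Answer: $- \frac{151667}{310337} \approx -0.48872$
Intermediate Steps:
$\frac{\left(27969 - 29709\right) + 305074}{\left(-1\right) 183423 - 437251} = \frac{-1740 + 305074}{-183423 - 437251} = \frac{303334}{-620674} = 303334 \left(- \frac{1}{620674}\right) = - \frac{151667}{310337}$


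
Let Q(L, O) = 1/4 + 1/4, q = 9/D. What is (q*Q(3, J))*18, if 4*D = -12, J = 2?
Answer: -27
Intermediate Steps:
D = -3 (D = (1/4)*(-12) = -3)
q = -3 (q = 9/(-3) = 9*(-1/3) = -3)
Q(L, O) = 1/2 (Q(L, O) = 1*(1/4) + 1*(1/4) = 1/4 + 1/4 = 1/2)
(q*Q(3, J))*18 = -3*1/2*18 = -3/2*18 = -27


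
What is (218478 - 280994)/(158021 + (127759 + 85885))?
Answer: -62516/371665 ≈ -0.16821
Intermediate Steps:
(218478 - 280994)/(158021 + (127759 + 85885)) = -62516/(158021 + 213644) = -62516/371665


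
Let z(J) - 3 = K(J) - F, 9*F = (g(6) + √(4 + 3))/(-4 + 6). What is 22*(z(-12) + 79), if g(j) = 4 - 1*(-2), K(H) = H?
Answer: 4598/3 - 11*√7/9 ≈ 1529.4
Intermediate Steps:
g(j) = 6 (g(j) = 4 + 2 = 6)
F = ⅓ + √7/18 (F = ((6 + √(4 + 3))/(-4 + 6))/9 = ((6 + √7)/2)/9 = ((6 + √7)*(½))/9 = (3 + √7/2)/9 = ⅓ + √7/18 ≈ 0.48032)
z(J) = 8/3 + J - √7/18 (z(J) = 3 + (J - (⅓ + √7/18)) = 3 + (J + (-⅓ - √7/18)) = 3 + (-⅓ + J - √7/18) = 8/3 + J - √7/18)
22*(z(-12) + 79) = 22*((8/3 - 12 - √7/18) + 79) = 22*((-28/3 - √7/18) + 79) = 22*(209/3 - √7/18) = 4598/3 - 11*√7/9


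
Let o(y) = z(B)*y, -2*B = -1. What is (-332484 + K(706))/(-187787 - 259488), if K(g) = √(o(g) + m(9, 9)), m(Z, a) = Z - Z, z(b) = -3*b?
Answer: 332484/447275 - I*√1059/447275 ≈ 0.74335 - 7.2757e-5*I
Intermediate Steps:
B = ½ (B = -½*(-1) = ½ ≈ 0.50000)
m(Z, a) = 0
o(y) = -3*y/2 (o(y) = (-3*½)*y = -3*y/2)
K(g) = √6*√(-g)/2 (K(g) = √(-3*g/2 + 0) = √(-3*g/2) = √6*√(-g)/2)
(-332484 + K(706))/(-187787 - 259488) = (-332484 + √6*√(-1*706)/2)/(-187787 - 259488) = (-332484 + √6*√(-706)/2)/(-447275) = (-332484 + √6*(I*√706)/2)*(-1/447275) = (-332484 + I*√1059)*(-1/447275) = 332484/447275 - I*√1059/447275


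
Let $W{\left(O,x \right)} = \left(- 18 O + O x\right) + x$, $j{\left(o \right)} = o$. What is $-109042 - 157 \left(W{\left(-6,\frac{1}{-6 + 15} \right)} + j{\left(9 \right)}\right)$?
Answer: $- \frac{1145914}{9} \approx -1.2732 \cdot 10^{5}$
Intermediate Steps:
$W{\left(O,x \right)} = x - 18 O + O x$
$-109042 - 157 \left(W{\left(-6,\frac{1}{-6 + 15} \right)} + j{\left(9 \right)}\right) = -109042 - 157 \left(\left(\frac{1}{-6 + 15} - -108 - \frac{6}{-6 + 15}\right) + 9\right) = -109042 - 157 \left(\left(\frac{1}{9} + 108 - \frac{6}{9}\right) + 9\right) = -109042 - 157 \left(\left(\frac{1}{9} + 108 - \frac{2}{3}\right) + 9\right) = -109042 - 157 \left(\frac{967}{9} + 9\right) = -109042 - \frac{164536}{9} = - \frac{1145914}{9}$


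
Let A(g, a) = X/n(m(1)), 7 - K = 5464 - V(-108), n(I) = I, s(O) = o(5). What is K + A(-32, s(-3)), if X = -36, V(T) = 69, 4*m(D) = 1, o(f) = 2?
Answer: -5532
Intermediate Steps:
m(D) = 1/4 (m(D) = (1/4)*1 = 1/4)
s(O) = 2
K = -5388 (K = 7 - (5464 - 1*69) = 7 - (5464 - 69) = 7 - 1*5395 = 7 - 5395 = -5388)
A(g, a) = -144 (A(g, a) = -36/1/4 = -36*4 = -144)
K + A(-32, s(-3)) = -5388 - 144 = -5532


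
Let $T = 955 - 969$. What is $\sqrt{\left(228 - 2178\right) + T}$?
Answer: $2 i \sqrt{491} \approx 44.317 i$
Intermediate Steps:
$T = -14$
$\sqrt{\left(228 - 2178\right) + T} = \sqrt{\left(228 - 2178\right) - 14} = \sqrt{-1950 - 14} = \sqrt{-1964} = 2 i \sqrt{491}$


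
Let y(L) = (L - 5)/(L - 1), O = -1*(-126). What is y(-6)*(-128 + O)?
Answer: -22/7 ≈ -3.1429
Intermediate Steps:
O = 126
y(L) = (-5 + L)/(-1 + L)
y(-6)*(-128 + O) = ((-5 - 6)/(-1 - 6))*(-128 + 126) = (-11/(-7))*(-2) = -1/7*(-11)*(-2) = (11/7)*(-2) = -22/7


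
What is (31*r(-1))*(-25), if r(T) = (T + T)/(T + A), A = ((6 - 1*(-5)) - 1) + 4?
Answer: 1550/13 ≈ 119.23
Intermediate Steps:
A = 14 (A = ((6 + 5) - 1) + 4 = (11 - 1) + 4 = 10 + 4 = 14)
r(T) = 2*T/(14 + T) (r(T) = (T + T)/(T + 14) = (2*T)/(14 + T) = 2*T/(14 + T))
(31*r(-1))*(-25) = (31*(2*(-1)/(14 - 1)))*(-25) = (31*(2*(-1)/13))*(-25) = (31*(2*(-1)*(1/13)))*(-25) = (31*(-2/13))*(-25) = -62/13*(-25) = 1550/13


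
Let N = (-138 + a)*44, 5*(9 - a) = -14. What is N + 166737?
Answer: 805921/5 ≈ 1.6118e+5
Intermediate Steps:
a = 59/5 (a = 9 - ⅕*(-14) = 9 + 14/5 = 59/5 ≈ 11.800)
N = -27764/5 (N = (-138 + 59/5)*44 = -631/5*44 = -27764/5 ≈ -5552.8)
N + 166737 = -27764/5 + 166737 = 805921/5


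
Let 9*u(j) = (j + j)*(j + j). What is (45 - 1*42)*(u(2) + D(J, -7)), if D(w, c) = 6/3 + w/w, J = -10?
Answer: 43/3 ≈ 14.333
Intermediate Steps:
u(j) = 4*j²/9 (u(j) = ((j + j)*(j + j))/9 = ((2*j)*(2*j))/9 = (4*j²)/9 = 4*j²/9)
D(w, c) = 3 (D(w, c) = 6*(⅓) + 1 = 2 + 1 = 3)
(45 - 1*42)*(u(2) + D(J, -7)) = (45 - 1*42)*((4/9)*2² + 3) = (45 - 42)*((4/9)*4 + 3) = 3*(16/9 + 3) = 3*(43/9) = 43/3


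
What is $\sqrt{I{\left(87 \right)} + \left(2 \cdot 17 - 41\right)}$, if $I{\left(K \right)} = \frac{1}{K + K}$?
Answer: $\frac{i \sqrt{211758}}{174} \approx 2.6447 i$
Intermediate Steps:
$I{\left(K \right)} = \frac{1}{2 K}$
$\sqrt{I{\left(87 \right)} + \left(2 \cdot 17 - 41\right)} = \sqrt{\frac{1}{2 \cdot 87} + \left(2 \cdot 17 - 41\right)} = \sqrt{\frac{1}{2} \cdot \frac{1}{87} + \left(34 - 41\right)} = \sqrt{\frac{1}{174} - 7} = \sqrt{- \frac{1217}{174}} = \frac{i \sqrt{211758}}{174}$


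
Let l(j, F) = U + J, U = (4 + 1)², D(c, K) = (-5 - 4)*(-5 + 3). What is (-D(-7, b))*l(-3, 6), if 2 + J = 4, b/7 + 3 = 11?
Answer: -486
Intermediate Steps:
b = 56 (b = -21 + 7*11 = -21 + 77 = 56)
J = 2 (J = -2 + 4 = 2)
D(c, K) = 18 (D(c, K) = -9*(-2) = 18)
U = 25 (U = 5² = 25)
l(j, F) = 27 (l(j, F) = 25 + 2 = 27)
(-D(-7, b))*l(-3, 6) = -1*18*27 = -18*27 = -486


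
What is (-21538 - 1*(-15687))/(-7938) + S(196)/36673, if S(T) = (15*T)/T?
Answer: 30670399/41587182 ≈ 0.73750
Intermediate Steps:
S(T) = 15
(-21538 - 1*(-15687))/(-7938) + S(196)/36673 = (-21538 - 1*(-15687))/(-7938) + 15/36673 = (-21538 + 15687)*(-1/7938) + 15*(1/36673) = -5851*(-1/7938) + 15/36673 = 5851/7938 + 15/36673 = 30670399/41587182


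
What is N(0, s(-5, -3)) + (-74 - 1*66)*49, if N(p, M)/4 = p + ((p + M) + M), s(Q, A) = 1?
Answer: -6852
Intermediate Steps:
N(p, M) = 8*M + 8*p (N(p, M) = 4*(p + ((p + M) + M)) = 4*(p + ((M + p) + M)) = 4*(p + (p + 2*M)) = 4*(2*M + 2*p) = 8*M + 8*p)
N(0, s(-5, -3)) + (-74 - 1*66)*49 = (8*1 + 8*0) + (-74 - 1*66)*49 = (8 + 0) + (-74 - 66)*49 = 8 - 140*49 = 8 - 6860 = -6852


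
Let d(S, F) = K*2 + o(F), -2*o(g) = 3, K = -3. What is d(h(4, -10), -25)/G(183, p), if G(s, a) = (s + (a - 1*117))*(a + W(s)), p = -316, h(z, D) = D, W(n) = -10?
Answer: -3/32600 ≈ -9.2025e-5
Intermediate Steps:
o(g) = -3/2 (o(g) = -1/2*3 = -3/2)
d(S, F) = -15/2 (d(S, F) = -3*2 - 3/2 = -6 - 3/2 = -15/2)
G(s, a) = (-10 + a)*(-117 + a + s) (G(s, a) = (s + (a - 1*117))*(a - 10) = (s + (a - 117))*(-10 + a) = (s + (-117 + a))*(-10 + a) = (-117 + a + s)*(-10 + a) = (-10 + a)*(-117 + a + s))
d(h(4, -10), -25)/G(183, p) = -15/(2*(1170 + (-316)**2 - 127*(-316) - 10*183 - 316*183)) = -15/(2*(1170 + 99856 + 40132 - 1830 - 57828)) = -15/2/81500 = -15/2*1/81500 = -3/32600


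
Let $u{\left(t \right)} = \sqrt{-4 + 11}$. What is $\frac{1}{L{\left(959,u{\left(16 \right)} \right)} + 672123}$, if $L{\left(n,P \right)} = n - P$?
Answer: $\frac{673082}{453039378717} + \frac{\sqrt{7}}{453039378717} \approx 1.4857 \cdot 10^{-6}$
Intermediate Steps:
$u{\left(t \right)} = \sqrt{7}$
$\frac{1}{L{\left(959,u{\left(16 \right)} \right)} + 672123} = \frac{1}{\left(959 - \sqrt{7}\right) + 672123} = \frac{1}{673082 - \sqrt{7}}$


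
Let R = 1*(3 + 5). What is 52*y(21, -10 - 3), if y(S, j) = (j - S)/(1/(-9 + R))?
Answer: 1768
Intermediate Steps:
R = 8 (R = 1*8 = 8)
y(S, j) = S - j (y(S, j) = (j - S)/(1/(-9 + 8)) = (j - S)/(1/(-1)) = (j - S)/(-1) = (j - S)*(-1) = S - j)
52*y(21, -10 - 3) = 52*(21 - (-10 - 3)) = 52*(21 - 1*(-13)) = 52*(21 + 13) = 52*34 = 1768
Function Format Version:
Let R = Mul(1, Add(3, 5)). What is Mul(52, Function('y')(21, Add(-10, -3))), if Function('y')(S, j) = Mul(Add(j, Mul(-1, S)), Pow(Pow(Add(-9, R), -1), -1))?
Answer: 1768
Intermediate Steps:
R = 8 (R = Mul(1, 8) = 8)
Function('y')(S, j) = Add(S, Mul(-1, j)) (Function('y')(S, j) = Mul(Add(j, Mul(-1, S)), Pow(Pow(Add(-9, 8), -1), -1)) = Mul(Add(j, Mul(-1, S)), Pow(Pow(-1, -1), -1)) = Mul(Add(j, Mul(-1, S)), Pow(-1, -1)) = Mul(Add(j, Mul(-1, S)), -1) = Add(S, Mul(-1, j)))
Mul(52, Function('y')(21, Add(-10, -3))) = Mul(52, Add(21, Mul(-1, Add(-10, -3)))) = Mul(52, Add(21, Mul(-1, -13))) = Mul(52, Add(21, 13)) = Mul(52, 34) = 1768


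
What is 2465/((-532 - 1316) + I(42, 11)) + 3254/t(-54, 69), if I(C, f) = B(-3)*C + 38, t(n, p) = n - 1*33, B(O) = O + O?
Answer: -6924203/179394 ≈ -38.598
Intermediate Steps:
B(O) = 2*O
t(n, p) = -33 + n (t(n, p) = n - 33 = -33 + n)
I(C, f) = 38 - 6*C (I(C, f) = (2*(-3))*C + 38 = -6*C + 38 = 38 - 6*C)
2465/((-532 - 1316) + I(42, 11)) + 3254/t(-54, 69) = 2465/((-532 - 1316) + (38 - 6*42)) + 3254/(-33 - 54) = 2465/(-1848 + (38 - 252)) + 3254/(-87) = 2465/(-1848 - 214) + 3254*(-1/87) = 2465/(-2062) - 3254/87 = 2465*(-1/2062) - 3254/87 = -2465/2062 - 3254/87 = -6924203/179394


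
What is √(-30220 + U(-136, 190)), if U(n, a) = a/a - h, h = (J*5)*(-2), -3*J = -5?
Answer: I*√271821/3 ≈ 173.79*I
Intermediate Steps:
J = 5/3 (J = -⅓*(-5) = 5/3 ≈ 1.6667)
h = -50/3 (h = ((5/3)*5)*(-2) = (25/3)*(-2) = -50/3 ≈ -16.667)
U(n, a) = 53/3 (U(n, a) = a/a - 1*(-50/3) = 1 + 50/3 = 53/3)
√(-30220 + U(-136, 190)) = √(-30220 + 53/3) = √(-90607/3) = I*√271821/3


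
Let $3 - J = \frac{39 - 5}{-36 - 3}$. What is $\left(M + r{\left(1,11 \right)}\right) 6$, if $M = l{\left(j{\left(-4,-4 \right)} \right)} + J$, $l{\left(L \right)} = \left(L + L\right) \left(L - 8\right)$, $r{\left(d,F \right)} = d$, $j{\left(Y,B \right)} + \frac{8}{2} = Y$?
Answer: $\frac{20348}{13} \approx 1565.2$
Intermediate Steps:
$j{\left(Y,B \right)} = -4 + Y$
$J = \frac{151}{39}$ ($J = 3 - \frac{39 - 5}{-36 - 3} = 3 - \frac{34}{-39} = 3 - 34 \left(- \frac{1}{39}\right) = 3 - - \frac{34}{39} = 3 + \frac{34}{39} = \frac{151}{39} \approx 3.8718$)
$l{\left(L \right)} = 2 L \left(-8 + L\right)$
$M = \frac{10135}{39}$ ($M = 2 \left(-4 - 4\right) \left(-8 - 8\right) + \frac{151}{39} = 2 \left(-8\right) \left(-8 - 8\right) + \frac{151}{39} = 2 \left(-8\right) \left(-16\right) + \frac{151}{39} = 256 + \frac{151}{39} = \frac{10135}{39} \approx 259.87$)
$\left(M + r{\left(1,11 \right)}\right) 6 = \left(\frac{10135}{39} + 1\right) 6 = \frac{10174}{39} \cdot 6 = \frac{20348}{13}$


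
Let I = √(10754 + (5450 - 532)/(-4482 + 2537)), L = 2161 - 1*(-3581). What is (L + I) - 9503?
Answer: -3761 + 2*√10168271335/1945 ≈ -3657.3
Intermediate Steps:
L = 5742 (L = 2161 + 3581 = 5742)
I = 2*√10168271335/1945 (I = √(10754 + 4918/(-1945)) = √(10754 + 4918*(-1/1945)) = √(10754 - 4918/1945) = √(20911612/1945) = 2*√10168271335/1945 ≈ 103.69)
(L + I) - 9503 = (5742 + 2*√10168271335/1945) - 9503 = -3761 + 2*√10168271335/1945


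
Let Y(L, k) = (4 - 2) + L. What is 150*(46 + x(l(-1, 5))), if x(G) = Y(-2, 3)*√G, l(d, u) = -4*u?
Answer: 6900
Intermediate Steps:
Y(L, k) = 2 + L
x(G) = 0 (x(G) = (2 - 2)*√G = 0*√G = 0)
150*(46 + x(l(-1, 5))) = 150*(46 + 0) = 150*46 = 6900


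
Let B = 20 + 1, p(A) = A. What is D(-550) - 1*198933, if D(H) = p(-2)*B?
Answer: -198975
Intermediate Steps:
B = 21
D(H) = -42 (D(H) = -2*21 = -42)
D(-550) - 1*198933 = -42 - 1*198933 = -42 - 198933 = -198975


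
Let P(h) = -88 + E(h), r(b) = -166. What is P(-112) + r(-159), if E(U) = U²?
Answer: 12290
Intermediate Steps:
P(h) = -88 + h²
P(-112) + r(-159) = (-88 + (-112)²) - 166 = (-88 + 12544) - 166 = 12456 - 166 = 12290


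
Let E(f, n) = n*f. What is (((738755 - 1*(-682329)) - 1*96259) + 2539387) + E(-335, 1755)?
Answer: 3276287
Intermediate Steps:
E(f, n) = f*n
(((738755 - 1*(-682329)) - 1*96259) + 2539387) + E(-335, 1755) = (((738755 - 1*(-682329)) - 1*96259) + 2539387) - 335*1755 = (((738755 + 682329) - 96259) + 2539387) - 587925 = ((1421084 - 96259) + 2539387) - 587925 = (1324825 + 2539387) - 587925 = 3864212 - 587925 = 3276287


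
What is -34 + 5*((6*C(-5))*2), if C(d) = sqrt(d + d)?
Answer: -34 + 60*I*sqrt(10) ≈ -34.0 + 189.74*I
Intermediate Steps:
C(d) = sqrt(2)*sqrt(d) (C(d) = sqrt(2*d) = sqrt(2)*sqrt(d))
-34 + 5*((6*C(-5))*2) = -34 + 5*((6*(sqrt(2)*sqrt(-5)))*2) = -34 + 5*((6*(sqrt(2)*(I*sqrt(5))))*2) = -34 + 5*((6*(I*sqrt(10)))*2) = -34 + 5*((6*I*sqrt(10))*2) = -34 + 5*(12*I*sqrt(10)) = -34 + 60*I*sqrt(10)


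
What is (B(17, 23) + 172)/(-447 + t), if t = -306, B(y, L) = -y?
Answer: -155/753 ≈ -0.20584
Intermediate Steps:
(B(17, 23) + 172)/(-447 + t) = (-1*17 + 172)/(-447 - 306) = (-17 + 172)/(-753) = 155*(-1/753) = -155/753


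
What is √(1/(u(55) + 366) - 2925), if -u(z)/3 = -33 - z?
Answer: I*√128992430/210 ≈ 54.083*I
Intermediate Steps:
u(z) = 99 + 3*z (u(z) = -3*(-33 - z) = 99 + 3*z)
√(1/(u(55) + 366) - 2925) = √(1/((99 + 3*55) + 366) - 2925) = √(1/((99 + 165) + 366) - 2925) = √(1/(264 + 366) - 2925) = √(1/630 - 2925) = √(-1842749/630) = I*√128992430/210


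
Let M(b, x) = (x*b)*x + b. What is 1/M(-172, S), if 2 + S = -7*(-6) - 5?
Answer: -1/210872 ≈ -4.7422e-6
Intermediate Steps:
S = 35 (S = -2 + (-7*(-6) - 5) = -2 + (42 - 5) = -2 + 37 = 35)
M(b, x) = b + b*x² (M(b, x) = (b*x)*x + b = b*x² + b = b + b*x²)
1/M(-172, S) = 1/(-172*(1 + 35²)) = 1/(-172*(1 + 1225)) = 1/(-172*1226) = 1/(-210872) = -1/210872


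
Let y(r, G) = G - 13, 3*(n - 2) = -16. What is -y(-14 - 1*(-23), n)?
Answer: 49/3 ≈ 16.333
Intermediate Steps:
n = -10/3 (n = 2 + (1/3)*(-16) = 2 - 16/3 = -10/3 ≈ -3.3333)
y(r, G) = -13 + G
-y(-14 - 1*(-23), n) = -(-13 - 10/3) = -1*(-49/3) = 49/3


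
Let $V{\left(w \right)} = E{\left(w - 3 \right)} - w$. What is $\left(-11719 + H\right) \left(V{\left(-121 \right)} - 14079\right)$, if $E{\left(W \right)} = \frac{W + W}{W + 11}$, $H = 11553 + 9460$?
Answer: $- \frac{14656693764}{113} \approx -1.2971 \cdot 10^{8}$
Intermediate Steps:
$H = 21013$
$E{\left(W \right)} = \frac{2 W}{11 + W}$
$V{\left(w \right)} = - w + \frac{2 \left(-3 + w\right)}{8 + w}$ ($V{\left(w \right)} = \frac{2 \left(w - 3\right)}{11 + \left(w - 3\right)} - w = \frac{2 \left(-3 + w\right)}{11 + \left(-3 + w\right)} - w = \frac{2 \left(-3 + w\right)}{8 + w} - w = - w + \frac{2 \left(-3 + w\right)}{8 + w}$)
$\left(-11719 + H\right) \left(V{\left(-121 \right)} - 14079\right) = \left(-11719 + 21013\right) \left(\frac{-6 + 2 \left(-121\right) - - 121 \left(8 - 121\right)}{8 - 121} - 14079\right) = 9294 \left(\frac{-6 - 242 - \left(-121\right) \left(-113\right)}{-113} - 14079\right) = 9294 \left(- \frac{-6 - 242 - 13673}{113} - 14079\right) = 9294 \left(\left(- \frac{1}{113}\right) \left(-13921\right) - 14079\right) = 9294 \left(\frac{13921}{113} - 14079\right) = 9294 \left(- \frac{1577006}{113}\right) = - \frac{14656693764}{113}$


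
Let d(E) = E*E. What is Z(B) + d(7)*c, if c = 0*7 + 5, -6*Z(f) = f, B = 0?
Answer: 245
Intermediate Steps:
Z(f) = -f/6
d(E) = E²
c = 5 (c = 0 + 5 = 5)
Z(B) + d(7)*c = -⅙*0 + 7²*5 = 0 + 49*5 = 0 + 245 = 245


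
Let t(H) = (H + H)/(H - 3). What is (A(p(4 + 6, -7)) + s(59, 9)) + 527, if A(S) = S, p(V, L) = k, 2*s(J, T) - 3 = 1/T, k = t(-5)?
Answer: 19073/36 ≈ 529.81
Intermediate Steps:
t(H) = 2*H/(-3 + H) (t(H) = (2*H)/(-3 + H) = 2*H/(-3 + H))
k = 5/4 (k = 2*(-5)/(-3 - 5) = 2*(-5)/(-8) = 2*(-5)*(-⅛) = 5/4 ≈ 1.2500)
s(J, T) = 3/2 + 1/(2*T)
p(V, L) = 5/4
(A(p(4 + 6, -7)) + s(59, 9)) + 527 = (5/4 + (½)*(1 + 3*9)/9) + 527 = (5/4 + (½)*(⅑)*(1 + 27)) + 527 = (5/4 + (½)*(⅑)*28) + 527 = (5/4 + 14/9) + 527 = 101/36 + 527 = 19073/36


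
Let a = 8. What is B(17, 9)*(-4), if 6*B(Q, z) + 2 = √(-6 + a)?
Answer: 4/3 - 2*√2/3 ≈ 0.39052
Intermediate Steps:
B(Q, z) = -⅓ + √2/6 (B(Q, z) = -⅓ + √(-6 + 8)/6 = -⅓ + √2/6)
B(17, 9)*(-4) = (-⅓ + √2/6)*(-4) = 4/3 - 2*√2/3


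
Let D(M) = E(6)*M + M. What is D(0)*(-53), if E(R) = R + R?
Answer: 0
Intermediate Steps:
E(R) = 2*R
D(M) = 13*M (D(M) = (2*6)*M + M = 12*M + M = 13*M)
D(0)*(-53) = (13*0)*(-53) = 0*(-53) = 0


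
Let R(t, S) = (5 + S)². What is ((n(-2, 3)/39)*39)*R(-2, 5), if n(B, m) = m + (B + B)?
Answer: -100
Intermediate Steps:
n(B, m) = m + 2*B
((n(-2, 3)/39)*39)*R(-2, 5) = (((3 + 2*(-2))/39)*39)*(5 + 5)² = (((3 - 4)*(1/39))*39)*10² = (-1*1/39*39)*100 = -1/39*39*100 = -1*100 = -100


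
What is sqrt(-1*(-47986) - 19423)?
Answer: sqrt(28563) ≈ 169.01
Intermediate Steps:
sqrt(-1*(-47986) - 19423) = sqrt(47986 - 19423) = sqrt(28563)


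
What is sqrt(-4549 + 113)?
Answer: 2*I*sqrt(1109) ≈ 66.603*I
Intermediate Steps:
sqrt(-4549 + 113) = sqrt(-4436) = 2*I*sqrt(1109)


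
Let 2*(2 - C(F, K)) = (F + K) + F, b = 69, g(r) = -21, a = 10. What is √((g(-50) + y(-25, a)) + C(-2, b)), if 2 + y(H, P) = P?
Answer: I*√174/2 ≈ 6.5955*I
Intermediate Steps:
y(H, P) = -2 + P
C(F, K) = 2 - F - K/2 (C(F, K) = 2 - ((F + K) + F)/2 = 2 - (K + 2*F)/2 = 2 + (-F - K/2) = 2 - F - K/2)
√((g(-50) + y(-25, a)) + C(-2, b)) = √((-21 + (-2 + 10)) + (2 - 1*(-2) - ½*69)) = √((-21 + 8) + (2 + 2 - 69/2)) = √(-13 - 61/2) = √(-87/2) = I*√174/2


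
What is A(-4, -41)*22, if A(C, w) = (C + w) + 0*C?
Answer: -990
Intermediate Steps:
A(C, w) = C + w (A(C, w) = (C + w) + 0 = C + w)
A(-4, -41)*22 = (-4 - 41)*22 = -45*22 = -990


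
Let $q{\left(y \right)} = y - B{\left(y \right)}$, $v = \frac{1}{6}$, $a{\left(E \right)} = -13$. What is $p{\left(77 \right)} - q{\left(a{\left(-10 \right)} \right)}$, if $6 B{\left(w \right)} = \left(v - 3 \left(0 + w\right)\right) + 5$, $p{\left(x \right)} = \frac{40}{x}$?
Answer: $\frac{57881}{2772} \approx 20.881$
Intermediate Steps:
$v = \frac{1}{6} \approx 0.16667$
$B{\left(w \right)} = \frac{31}{36} - \frac{w}{2}$ ($B{\left(w \right)} = \frac{\left(\frac{1}{6} - 3 \left(0 + w\right)\right) + 5}{6} = \frac{\left(\frac{1}{6} - 3 w\right) + 5}{6} = \frac{\frac{31}{6} - 3 w}{6} = \frac{31}{36} - \frac{w}{2}$)
$q{\left(y \right)} = - \frac{31}{36} + \frac{3 y}{2}$ ($q{\left(y \right)} = y - \left(\frac{31}{36} - \frac{y}{2}\right) = y + \left(- \frac{31}{36} + \frac{y}{2}\right) = - \frac{31}{36} + \frac{3 y}{2}$)
$p{\left(77 \right)} - q{\left(a{\left(-10 \right)} \right)} = \frac{40}{77} - \left(- \frac{31}{36} + \frac{3}{2} \left(-13\right)\right) = 40 \cdot \frac{1}{77} - \left(- \frac{31}{36} - \frac{39}{2}\right) = \frac{40}{77} - - \frac{733}{36} = \frac{40}{77} + \frac{733}{36} = \frac{57881}{2772}$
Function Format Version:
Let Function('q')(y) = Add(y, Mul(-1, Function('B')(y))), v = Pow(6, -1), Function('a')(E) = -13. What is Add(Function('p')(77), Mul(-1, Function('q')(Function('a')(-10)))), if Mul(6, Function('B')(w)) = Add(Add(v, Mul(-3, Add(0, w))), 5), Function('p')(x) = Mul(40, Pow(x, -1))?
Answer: Rational(57881, 2772) ≈ 20.881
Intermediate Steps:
v = Rational(1, 6) ≈ 0.16667
Function('B')(w) = Add(Rational(31, 36), Mul(Rational(-1, 2), w)) (Function('B')(w) = Mul(Rational(1, 6), Add(Add(Rational(1, 6), Mul(-3, Add(0, w))), 5)) = Mul(Rational(1, 6), Add(Add(Rational(1, 6), Mul(-3, w)), 5)) = Mul(Rational(1, 6), Add(Rational(31, 6), Mul(-3, w))) = Add(Rational(31, 36), Mul(Rational(-1, 2), w)))
Function('q')(y) = Add(Rational(-31, 36), Mul(Rational(3, 2), y)) (Function('q')(y) = Add(y, Mul(-1, Add(Rational(31, 36), Mul(Rational(-1, 2), y)))) = Add(y, Add(Rational(-31, 36), Mul(Rational(1, 2), y))) = Add(Rational(-31, 36), Mul(Rational(3, 2), y)))
Add(Function('p')(77), Mul(-1, Function('q')(Function('a')(-10)))) = Add(Mul(40, Pow(77, -1)), Mul(-1, Add(Rational(-31, 36), Mul(Rational(3, 2), -13)))) = Add(Mul(40, Rational(1, 77)), Mul(-1, Add(Rational(-31, 36), Rational(-39, 2)))) = Add(Rational(40, 77), Mul(-1, Rational(-733, 36))) = Add(Rational(40, 77), Rational(733, 36)) = Rational(57881, 2772)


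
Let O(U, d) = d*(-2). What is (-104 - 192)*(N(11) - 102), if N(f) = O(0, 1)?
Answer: 30784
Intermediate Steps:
O(U, d) = -2*d
N(f) = -2 (N(f) = -2*1 = -2)
(-104 - 192)*(N(11) - 102) = (-104 - 192)*(-2 - 102) = -296*(-104) = 30784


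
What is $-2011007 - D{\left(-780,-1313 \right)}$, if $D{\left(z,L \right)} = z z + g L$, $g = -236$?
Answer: $-2929275$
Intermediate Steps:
$D{\left(z,L \right)} = z^{2} - 236 L$ ($D{\left(z,L \right)} = z z - 236 L = z^{2} - 236 L$)
$-2011007 - D{\left(-780,-1313 \right)} = -2011007 - \left(\left(-780\right)^{2} - -309868\right) = -2011007 - \left(608400 + 309868\right) = -2011007 - 918268 = -2929275$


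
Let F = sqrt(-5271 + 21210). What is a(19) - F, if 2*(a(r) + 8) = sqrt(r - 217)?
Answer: -8 - 3*sqrt(1771) + 3*I*sqrt(22)/2 ≈ -134.25 + 7.0356*I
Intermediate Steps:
a(r) = -8 + sqrt(-217 + r)/2 (a(r) = -8 + sqrt(r - 217)/2 = -8 + sqrt(-217 + r)/2)
F = 3*sqrt(1771) (F = sqrt(15939) = 3*sqrt(1771) ≈ 126.25)
a(19) - F = (-8 + sqrt(-217 + 19)/2) - 3*sqrt(1771) = (-8 + sqrt(-198)/2) - 3*sqrt(1771) = (-8 + (3*I*sqrt(22))/2) - 3*sqrt(1771) = (-8 + 3*I*sqrt(22)/2) - 3*sqrt(1771) = -8 - 3*sqrt(1771) + 3*I*sqrt(22)/2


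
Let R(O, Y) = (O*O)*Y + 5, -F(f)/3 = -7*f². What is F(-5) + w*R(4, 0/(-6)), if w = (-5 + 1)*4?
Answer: 445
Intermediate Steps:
F(f) = 21*f² (F(f) = -(-21)*f² = 21*f²)
w = -16 (w = -4*4 = -16)
R(O, Y) = 5 + Y*O² (R(O, Y) = O²*Y + 5 = Y*O² + 5 = 5 + Y*O²)
F(-5) + w*R(4, 0/(-6)) = 21*(-5)² - 16*(5 + (0/(-6))*4²) = 21*25 - 16*(5 + (0*(-⅙))*16) = 525 - 16*(5 + 0*16) = 525 - 16*(5 + 0) = 525 - 16*5 = 525 - 80 = 445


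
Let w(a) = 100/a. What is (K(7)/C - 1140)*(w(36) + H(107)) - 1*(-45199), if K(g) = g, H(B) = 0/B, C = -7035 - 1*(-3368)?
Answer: 1387192922/33003 ≈ 42032.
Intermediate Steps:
C = -3667 (C = -7035 + 3368 = -3667)
H(B) = 0
(K(7)/C - 1140)*(w(36) + H(107)) - 1*(-45199) = (7/(-3667) - 1140)*(100/36 + 0) - 1*(-45199) = (7*(-1/3667) - 1140)*(100*(1/36) + 0) + 45199 = (-7/3667 - 1140)*(25/9 + 0) + 45199 = -4180387/3667*25/9 + 45199 = -104509675/33003 + 45199 = 1387192922/33003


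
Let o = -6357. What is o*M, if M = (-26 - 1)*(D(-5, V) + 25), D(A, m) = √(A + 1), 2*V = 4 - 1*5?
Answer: 4290975 + 343278*I ≈ 4.291e+6 + 3.4328e+5*I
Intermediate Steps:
V = -½ (V = (4 - 1*5)/2 = (4 - 5)/2 = (½)*(-1) = -½ ≈ -0.50000)
D(A, m) = √(1 + A)
M = -675 - 54*I (M = (-26 - 1)*(√(1 - 5) + 25) = -27*(√(-4) + 25) = -27*(2*I + 25) = -27*(25 + 2*I) = -675 - 54*I ≈ -675.0 - 54.0*I)
o*M = -6357*(-675 - 54*I) = 4290975 + 343278*I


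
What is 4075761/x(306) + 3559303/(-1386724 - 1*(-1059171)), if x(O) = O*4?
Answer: 443557051987/133641624 ≈ 3319.0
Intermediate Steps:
x(O) = 4*O
4075761/x(306) + 3559303/(-1386724 - 1*(-1059171)) = 4075761/((4*306)) + 3559303/(-1386724 - 1*(-1059171)) = 4075761/1224 + 3559303/(-1386724 + 1059171) = 4075761*(1/1224) + 3559303/(-327553) = 1358587/408 + 3559303*(-1/327553) = 1358587/408 - 3559303/327553 = 443557051987/133641624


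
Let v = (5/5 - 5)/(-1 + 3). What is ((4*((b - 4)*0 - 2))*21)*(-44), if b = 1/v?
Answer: 7392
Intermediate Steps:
v = -2 (v = (5*(1/5) - 5)/2 = (1 - 5)*(1/2) = -4*1/2 = -2)
b = -1/2 (b = 1/(-2) = -1/2 ≈ -0.50000)
((4*((b - 4)*0 - 2))*21)*(-44) = ((4*((-1/2 - 4)*0 - 2))*21)*(-44) = ((4*(-9/2*0 - 2))*21)*(-44) = ((4*(0 - 2))*21)*(-44) = ((4*(-2))*21)*(-44) = -8*21*(-44) = -168*(-44) = 7392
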